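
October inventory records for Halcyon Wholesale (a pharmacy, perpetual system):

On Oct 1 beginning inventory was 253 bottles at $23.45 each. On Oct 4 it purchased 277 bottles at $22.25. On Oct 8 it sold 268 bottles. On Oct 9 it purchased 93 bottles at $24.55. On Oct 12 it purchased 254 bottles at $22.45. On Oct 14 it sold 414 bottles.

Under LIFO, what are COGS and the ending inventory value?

Oct 8, 268 sold [LIFO — newest first]: 268 @ $22.25 = $5,963.00
Oct 14, 414 sold [LIFO — newest first]: 254 @ $22.45 + 93 @ $24.55 + 9 @ $22.25 + 58 @ $23.45 = $9,545.80
Total COGS = $5,963.00 + $9,545.80 = $15,508.80
Ending inventory: 195 @ $23.45 = $4,572.75

COGS = $15,508.80; ending inventory = $4,572.75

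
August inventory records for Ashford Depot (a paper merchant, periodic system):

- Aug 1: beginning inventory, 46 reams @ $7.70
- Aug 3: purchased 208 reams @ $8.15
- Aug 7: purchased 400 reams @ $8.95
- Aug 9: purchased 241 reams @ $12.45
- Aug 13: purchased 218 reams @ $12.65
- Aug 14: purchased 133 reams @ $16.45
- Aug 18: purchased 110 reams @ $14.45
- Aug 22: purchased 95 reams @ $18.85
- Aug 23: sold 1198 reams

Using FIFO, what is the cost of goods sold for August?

Aug 23, 1198 sold [FIFO — oldest first]: 46 @ $7.70 + 208 @ $8.15 + 400 @ $8.95 + 241 @ $12.45 + 218 @ $12.65 + 85 @ $16.45 = $12,785.80
Ending inventory: 48 @ $16.45 + 110 @ $14.45 + 95 @ $18.85 = $4,169.85

COGS = $12,785.80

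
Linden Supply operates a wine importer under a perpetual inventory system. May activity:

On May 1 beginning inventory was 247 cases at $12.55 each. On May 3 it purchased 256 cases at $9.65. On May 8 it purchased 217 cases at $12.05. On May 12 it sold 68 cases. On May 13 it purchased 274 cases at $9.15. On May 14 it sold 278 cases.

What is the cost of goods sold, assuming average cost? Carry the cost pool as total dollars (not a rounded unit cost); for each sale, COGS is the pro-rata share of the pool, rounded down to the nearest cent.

After May 1: 247 on hand, pool $3,099.85 (≈ $12.5500 each)
After May 3: 503 on hand, pool $5,570.25 (≈ $11.0741 each)
After May 8: 720 on hand, pool $8,185.10 (≈ $11.3682 each)
May 12, sell 68: 68/720 × $8,185.10 → $773.03
After May 13: 926 on hand, pool $9,919.17 (≈ $10.7118 each)
May 14, sell 278: 278/926 × $9,919.17 → $2,977.89
Total COGS = $773.03 + $2,977.89 = $3,750.92
Ending inventory (cost pool remaining) = $6,941.28
Check: goods available $10,692.20 = COGS $3,750.92 + ending $6,941.28

COGS = $3,750.92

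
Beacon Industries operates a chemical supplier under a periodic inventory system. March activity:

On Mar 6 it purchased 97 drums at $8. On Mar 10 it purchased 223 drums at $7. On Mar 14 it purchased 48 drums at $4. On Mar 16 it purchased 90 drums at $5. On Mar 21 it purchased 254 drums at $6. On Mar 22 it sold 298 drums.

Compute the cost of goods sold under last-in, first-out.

COGS = $1,744

Mar 22, 298 sold [LIFO — newest first]: 254 @ $6 + 44 @ $5 = $1,744
Ending inventory: 97 @ $8 + 223 @ $7 + 48 @ $4 + 46 @ $5 = $2,759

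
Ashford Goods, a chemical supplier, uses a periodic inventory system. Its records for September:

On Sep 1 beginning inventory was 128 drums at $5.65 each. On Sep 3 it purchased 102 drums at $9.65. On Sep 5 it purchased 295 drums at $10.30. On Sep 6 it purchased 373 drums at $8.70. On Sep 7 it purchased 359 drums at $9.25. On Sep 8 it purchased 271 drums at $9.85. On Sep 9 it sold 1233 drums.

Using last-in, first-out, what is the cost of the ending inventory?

Sep 9, 1233 sold [LIFO — newest first]: 271 @ $9.85 + 359 @ $9.25 + 373 @ $8.70 + 230 @ $10.30 = $11,604.20
Ending inventory: 128 @ $5.65 + 102 @ $9.65 + 65 @ $10.30 = $2,377.00

Ending inventory = $2,377.00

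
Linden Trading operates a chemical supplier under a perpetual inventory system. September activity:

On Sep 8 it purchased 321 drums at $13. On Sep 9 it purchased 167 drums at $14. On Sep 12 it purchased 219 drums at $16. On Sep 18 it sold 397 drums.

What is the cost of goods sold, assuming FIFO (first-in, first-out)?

Sep 18, 397 sold [FIFO — oldest first]: 321 @ $13 + 76 @ $14 = $5,237
Ending inventory: 91 @ $14 + 219 @ $16 = $4,778

COGS = $5,237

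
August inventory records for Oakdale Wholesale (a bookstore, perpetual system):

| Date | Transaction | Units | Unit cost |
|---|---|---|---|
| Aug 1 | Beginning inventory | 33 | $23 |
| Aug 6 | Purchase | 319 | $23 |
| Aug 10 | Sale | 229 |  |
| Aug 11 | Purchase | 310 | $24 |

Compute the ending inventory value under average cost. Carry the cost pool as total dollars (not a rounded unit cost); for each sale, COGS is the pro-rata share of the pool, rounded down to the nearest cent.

After Aug 1: 33 on hand, pool $759.00 (≈ $23.0000 each)
After Aug 6: 352 on hand, pool $8,096.00 (≈ $23.0000 each)
Aug 10, sell 229: 229/352 × $8,096.00 → $5,267.00
After Aug 11: 433 on hand, pool $10,269.00 (≈ $23.7159 each)
Ending inventory (cost pool remaining) = $10,269.00

Ending inventory = $10,269.00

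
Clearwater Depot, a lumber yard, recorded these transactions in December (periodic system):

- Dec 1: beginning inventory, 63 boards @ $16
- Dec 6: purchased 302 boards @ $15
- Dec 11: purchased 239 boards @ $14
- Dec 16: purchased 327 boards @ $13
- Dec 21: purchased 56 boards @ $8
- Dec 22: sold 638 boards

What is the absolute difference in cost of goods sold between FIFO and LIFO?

FIFO COGS: 63 @ $16 + 302 @ $15 + 239 @ $14 + 34 @ $13 = $9,326
LIFO COGS: 56 @ $8 + 327 @ $13 + 239 @ $14 + 16 @ $15 = $8,285
Difference = |$9,326 − $8,285| = $1,041

$1,041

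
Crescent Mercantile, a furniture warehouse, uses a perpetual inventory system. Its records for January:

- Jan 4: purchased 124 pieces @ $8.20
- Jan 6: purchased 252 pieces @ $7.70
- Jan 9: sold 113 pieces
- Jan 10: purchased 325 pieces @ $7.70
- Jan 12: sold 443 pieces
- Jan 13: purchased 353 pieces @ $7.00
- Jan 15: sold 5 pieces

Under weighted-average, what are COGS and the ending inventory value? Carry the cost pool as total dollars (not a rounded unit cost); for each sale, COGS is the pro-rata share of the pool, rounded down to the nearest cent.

COGS = $4,368.62; ending inventory = $3,562.08

After Jan 4: 124 on hand, pool $1,016.80 (≈ $8.2000 each)
After Jan 6: 376 on hand, pool $2,957.20 (≈ $7.8649 each)
Jan 9, sell 113: 113/376 × $2,957.20 → $888.73
After Jan 10: 588 on hand, pool $4,570.97 (≈ $7.7738 each)
Jan 12, sell 443: 443/588 × $4,570.97 → $3,443.77
After Jan 13: 498 on hand, pool $3,598.20 (≈ $7.2253 each)
Jan 15, sell 5: 5/498 × $3,598.20 → $36.12
Total COGS = $888.73 + $3,443.77 + $36.12 = $4,368.62
Ending inventory (cost pool remaining) = $3,562.08
Check: goods available $7,930.70 = COGS $4,368.62 + ending $3,562.08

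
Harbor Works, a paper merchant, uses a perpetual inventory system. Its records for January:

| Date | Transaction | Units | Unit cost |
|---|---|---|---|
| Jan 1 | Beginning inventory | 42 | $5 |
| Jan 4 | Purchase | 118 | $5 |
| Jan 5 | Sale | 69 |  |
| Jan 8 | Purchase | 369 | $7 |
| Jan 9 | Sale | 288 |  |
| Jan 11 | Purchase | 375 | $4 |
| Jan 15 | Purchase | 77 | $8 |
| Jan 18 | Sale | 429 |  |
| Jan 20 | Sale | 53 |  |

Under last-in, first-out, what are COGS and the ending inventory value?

COGS = $4,687; ending inventory = $812

Jan 5, 69 sold [LIFO — newest first]: 69 @ $5 = $345
Jan 9, 288 sold [LIFO — newest first]: 288 @ $7 = $2,016
Jan 18, 429 sold [LIFO — newest first]: 77 @ $8 + 352 @ $4 = $2,024
Jan 20, 53 sold [LIFO — newest first]: 23 @ $4 + 30 @ $7 = $302
Total COGS = $345 + $2,016 + $2,024 + $302 = $4,687
Ending inventory: 42 @ $5 + 49 @ $5 + 51 @ $7 = $812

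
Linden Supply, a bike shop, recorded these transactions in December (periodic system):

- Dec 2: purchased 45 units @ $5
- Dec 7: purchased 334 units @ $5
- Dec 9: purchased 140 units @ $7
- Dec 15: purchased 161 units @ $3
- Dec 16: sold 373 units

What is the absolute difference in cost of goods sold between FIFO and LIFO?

FIFO COGS: 45 @ $5 + 328 @ $5 = $1,865
LIFO COGS: 161 @ $3 + 140 @ $7 + 72 @ $5 = $1,823
Difference = |$1,865 − $1,823| = $42

$42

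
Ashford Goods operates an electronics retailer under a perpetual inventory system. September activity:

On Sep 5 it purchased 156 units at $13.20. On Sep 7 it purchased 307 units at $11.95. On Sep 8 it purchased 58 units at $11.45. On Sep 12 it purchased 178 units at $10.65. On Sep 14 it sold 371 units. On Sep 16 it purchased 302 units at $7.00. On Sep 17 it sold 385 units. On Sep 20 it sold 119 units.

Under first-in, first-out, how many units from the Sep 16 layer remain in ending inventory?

126

Sep 14, 371 sold [FIFO — oldest first]: 156 @ $13.20 + 215 @ $11.95 = $4,628.45
Sep 17, 385 sold [FIFO — oldest first]: 92 @ $11.95 + 58 @ $11.45 + 178 @ $10.65 + 57 @ $7.00 = $4,058.20
Sep 20, 119 sold [FIFO — oldest first]: 119 @ $7.00 = $833.00
Total COGS = $4,628.45 + $4,058.20 + $833.00 = $9,519.65
Ending inventory: 126 @ $7.00 = $882.00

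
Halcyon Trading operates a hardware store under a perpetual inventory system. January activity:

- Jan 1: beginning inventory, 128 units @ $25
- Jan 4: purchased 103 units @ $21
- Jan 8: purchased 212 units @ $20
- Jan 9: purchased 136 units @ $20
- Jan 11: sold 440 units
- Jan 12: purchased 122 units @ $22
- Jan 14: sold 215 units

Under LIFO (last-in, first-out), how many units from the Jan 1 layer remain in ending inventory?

Jan 11, 440 sold [LIFO — newest first]: 136 @ $20 + 212 @ $20 + 92 @ $21 = $8,892
Jan 14, 215 sold [LIFO — newest first]: 122 @ $22 + 11 @ $21 + 82 @ $25 = $4,965
Total COGS = $8,892 + $4,965 = $13,857
Ending inventory: 46 @ $25 = $1,150
Check: goods available $15,007 = COGS $13,857 + ending $1,150

46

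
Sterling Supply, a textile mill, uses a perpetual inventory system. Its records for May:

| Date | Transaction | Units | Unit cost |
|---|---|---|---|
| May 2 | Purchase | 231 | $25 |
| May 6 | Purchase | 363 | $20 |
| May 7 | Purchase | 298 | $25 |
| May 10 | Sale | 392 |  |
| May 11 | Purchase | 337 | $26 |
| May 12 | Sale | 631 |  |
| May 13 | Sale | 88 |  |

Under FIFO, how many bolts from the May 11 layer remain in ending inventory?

118

May 10, 392 sold [FIFO — oldest first]: 231 @ $25 + 161 @ $20 = $8,995
May 12, 631 sold [FIFO — oldest first]: 202 @ $20 + 298 @ $25 + 131 @ $26 = $14,896
May 13, 88 sold [FIFO — oldest first]: 88 @ $26 = $2,288
Total COGS = $8,995 + $14,896 + $2,288 = $26,179
Ending inventory: 118 @ $26 = $3,068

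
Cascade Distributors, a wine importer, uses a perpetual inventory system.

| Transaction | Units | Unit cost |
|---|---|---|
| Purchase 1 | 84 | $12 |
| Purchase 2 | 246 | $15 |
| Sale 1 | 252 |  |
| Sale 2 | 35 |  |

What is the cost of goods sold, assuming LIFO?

COGS = $4,182

Sale 1 (252) [LIFO — newest first]: 246 @ $15 + 6 @ $12 = $3,762
Sale 2 (35) [LIFO — newest first]: 35 @ $12 = $420
Total COGS = $3,762 + $420 = $4,182
Ending inventory: 43 @ $12 = $516
Check: goods available $4,698 = COGS $4,182 + ending $516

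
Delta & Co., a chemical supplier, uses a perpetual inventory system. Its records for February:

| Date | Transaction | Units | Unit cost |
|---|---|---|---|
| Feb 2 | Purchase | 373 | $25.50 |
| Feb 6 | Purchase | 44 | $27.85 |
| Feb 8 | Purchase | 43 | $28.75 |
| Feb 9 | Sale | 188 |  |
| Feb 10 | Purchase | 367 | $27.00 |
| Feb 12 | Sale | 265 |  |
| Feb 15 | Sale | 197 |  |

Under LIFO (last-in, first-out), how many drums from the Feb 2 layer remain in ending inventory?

Feb 9, 188 sold [LIFO — newest first]: 43 @ $28.75 + 44 @ $27.85 + 101 @ $25.50 = $5,037.15
Feb 12, 265 sold [LIFO — newest first]: 265 @ $27.00 = $7,155.00
Feb 15, 197 sold [LIFO — newest first]: 102 @ $27.00 + 95 @ $25.50 = $5,176.50
Total COGS = $5,037.15 + $7,155.00 + $5,176.50 = $17,368.65
Ending inventory: 177 @ $25.50 = $4,513.50

177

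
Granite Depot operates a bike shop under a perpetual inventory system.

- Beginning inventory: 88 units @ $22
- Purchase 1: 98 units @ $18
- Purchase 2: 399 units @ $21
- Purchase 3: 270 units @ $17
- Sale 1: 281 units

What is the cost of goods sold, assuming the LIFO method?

COGS = $4,821

Sale 1 (281) [LIFO — newest first]: 270 @ $17 + 11 @ $21 = $4,821
Ending inventory: 88 @ $22 + 98 @ $18 + 388 @ $21 = $11,848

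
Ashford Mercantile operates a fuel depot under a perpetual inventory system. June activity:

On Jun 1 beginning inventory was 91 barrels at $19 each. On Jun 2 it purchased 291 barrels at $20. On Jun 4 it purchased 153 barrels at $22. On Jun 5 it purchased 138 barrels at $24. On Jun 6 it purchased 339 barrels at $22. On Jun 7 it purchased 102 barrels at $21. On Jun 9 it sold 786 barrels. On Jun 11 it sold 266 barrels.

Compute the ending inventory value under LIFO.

Jun 9, 786 sold [LIFO — newest first]: 102 @ $21 + 339 @ $22 + 138 @ $24 + 153 @ $22 + 54 @ $20 = $17,358
Jun 11, 266 sold [LIFO — newest first]: 237 @ $20 + 29 @ $19 = $5,291
Total COGS = $17,358 + $5,291 = $22,649
Ending inventory: 62 @ $19 = $1,178

Ending inventory = $1,178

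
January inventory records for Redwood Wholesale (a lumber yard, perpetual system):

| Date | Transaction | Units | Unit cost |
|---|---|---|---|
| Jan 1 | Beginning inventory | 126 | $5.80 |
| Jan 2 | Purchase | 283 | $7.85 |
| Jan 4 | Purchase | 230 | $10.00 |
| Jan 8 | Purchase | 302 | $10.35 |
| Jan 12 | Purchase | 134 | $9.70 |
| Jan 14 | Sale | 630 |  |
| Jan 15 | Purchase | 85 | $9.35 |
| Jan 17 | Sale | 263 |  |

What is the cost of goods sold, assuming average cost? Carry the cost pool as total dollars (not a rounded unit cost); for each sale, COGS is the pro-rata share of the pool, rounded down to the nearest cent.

After Jan 1: 126 on hand, pool $730.80 (≈ $5.8000 each)
After Jan 2: 409 on hand, pool $2,952.35 (≈ $7.2185 each)
After Jan 4: 639 on hand, pool $5,252.35 (≈ $8.2196 each)
After Jan 8: 941 on hand, pool $8,378.05 (≈ $8.9033 each)
After Jan 12: 1075 on hand, pool $9,677.85 (≈ $9.0027 each)
Jan 14, sell 630: 630/1075 × $9,677.85 → $5,671.67
After Jan 15: 530 on hand, pool $4,800.93 (≈ $9.0584 each)
Jan 17, sell 263: 263/530 × $4,800.93 → $2,382.34
Total COGS = $5,671.67 + $2,382.34 = $8,054.01
Ending inventory (cost pool remaining) = $2,418.59

COGS = $8,054.01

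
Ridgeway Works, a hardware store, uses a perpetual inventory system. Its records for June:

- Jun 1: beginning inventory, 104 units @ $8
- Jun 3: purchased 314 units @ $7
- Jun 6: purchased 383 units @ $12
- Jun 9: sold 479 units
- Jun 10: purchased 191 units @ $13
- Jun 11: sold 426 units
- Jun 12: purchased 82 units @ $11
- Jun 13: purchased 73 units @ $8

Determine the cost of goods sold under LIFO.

Jun 9, 479 sold [LIFO — newest first]: 383 @ $12 + 96 @ $7 = $5,268
Jun 11, 426 sold [LIFO — newest first]: 191 @ $13 + 218 @ $7 + 17 @ $8 = $4,145
Total COGS = $5,268 + $4,145 = $9,413
Ending inventory: 87 @ $8 + 82 @ $11 + 73 @ $8 = $2,182

COGS = $9,413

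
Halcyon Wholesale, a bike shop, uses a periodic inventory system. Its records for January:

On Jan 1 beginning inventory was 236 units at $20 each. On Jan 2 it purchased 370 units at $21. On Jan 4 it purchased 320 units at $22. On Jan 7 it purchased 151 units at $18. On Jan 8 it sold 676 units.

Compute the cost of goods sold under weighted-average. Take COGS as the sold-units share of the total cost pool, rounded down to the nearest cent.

Jan 8, sell 676: 676/1077 × $22,248.00 → $13,964.38
Ending inventory (cost pool remaining) = $8,283.62
Check: goods available $22,248.00 = COGS $13,964.38 + ending $8,283.62

COGS = $13,964.38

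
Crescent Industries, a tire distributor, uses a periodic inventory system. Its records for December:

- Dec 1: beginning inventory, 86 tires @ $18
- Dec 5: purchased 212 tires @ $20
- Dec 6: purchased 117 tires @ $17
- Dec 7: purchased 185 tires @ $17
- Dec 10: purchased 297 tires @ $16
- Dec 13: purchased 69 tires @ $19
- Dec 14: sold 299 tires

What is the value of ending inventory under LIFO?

Ending inventory = $11,994

Dec 14, 299 sold [LIFO — newest first]: 69 @ $19 + 230 @ $16 = $4,991
Ending inventory: 86 @ $18 + 212 @ $20 + 117 @ $17 + 185 @ $17 + 67 @ $16 = $11,994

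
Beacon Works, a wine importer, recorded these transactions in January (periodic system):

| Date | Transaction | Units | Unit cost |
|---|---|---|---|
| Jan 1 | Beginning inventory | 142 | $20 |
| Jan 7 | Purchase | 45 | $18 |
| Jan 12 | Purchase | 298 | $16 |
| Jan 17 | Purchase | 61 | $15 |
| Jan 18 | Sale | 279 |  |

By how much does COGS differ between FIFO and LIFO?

FIFO COGS: 142 @ $20 + 45 @ $18 + 92 @ $16 = $5,122
LIFO COGS: 61 @ $15 + 218 @ $16 = $4,403
Difference = |$5,122 − $4,403| = $719

$719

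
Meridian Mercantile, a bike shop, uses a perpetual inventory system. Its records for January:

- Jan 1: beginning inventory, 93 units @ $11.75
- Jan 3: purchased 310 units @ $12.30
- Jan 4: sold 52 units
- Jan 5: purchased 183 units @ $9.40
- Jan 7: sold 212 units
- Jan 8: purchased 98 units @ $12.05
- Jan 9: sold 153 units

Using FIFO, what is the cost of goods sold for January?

Jan 4, 52 sold [FIFO — oldest first]: 52 @ $11.75 = $611.00
Jan 7, 212 sold [FIFO — oldest first]: 41 @ $11.75 + 171 @ $12.30 = $2,585.05
Jan 9, 153 sold [FIFO — oldest first]: 139 @ $12.30 + 14 @ $9.40 = $1,841.30
Total COGS = $611.00 + $2,585.05 + $1,841.30 = $5,037.35
Ending inventory: 169 @ $9.40 + 98 @ $12.05 = $2,769.50

COGS = $5,037.35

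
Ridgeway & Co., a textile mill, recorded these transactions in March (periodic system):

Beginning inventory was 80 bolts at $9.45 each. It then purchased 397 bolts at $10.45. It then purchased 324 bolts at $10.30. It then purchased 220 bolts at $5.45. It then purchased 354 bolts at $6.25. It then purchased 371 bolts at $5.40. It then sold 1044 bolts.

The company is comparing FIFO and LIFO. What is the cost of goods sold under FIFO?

COGS = $9,584.60

FIFO COGS: 80 @ $9.45 + 397 @ $10.45 + 324 @ $10.30 + 220 @ $5.45 + 23 @ $6.25 = $9,584.60
LIFO COGS: 371 @ $5.40 + 354 @ $6.25 + 220 @ $5.45 + 99 @ $10.30 = $6,434.60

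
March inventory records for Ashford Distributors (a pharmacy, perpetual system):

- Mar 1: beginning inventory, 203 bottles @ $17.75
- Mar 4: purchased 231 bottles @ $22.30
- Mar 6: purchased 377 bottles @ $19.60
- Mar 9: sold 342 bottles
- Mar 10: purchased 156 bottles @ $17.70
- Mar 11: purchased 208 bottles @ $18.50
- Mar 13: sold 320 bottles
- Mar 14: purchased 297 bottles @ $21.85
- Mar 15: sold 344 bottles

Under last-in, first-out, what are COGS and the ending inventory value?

COGS = $19,860.65; ending inventory = $9,381.75

Mar 9, 342 sold [LIFO — newest first]: 342 @ $19.60 = $6,703.20
Mar 13, 320 sold [LIFO — newest first]: 208 @ $18.50 + 112 @ $17.70 = $5,830.40
Mar 15, 344 sold [LIFO — newest first]: 297 @ $21.85 + 44 @ $17.70 + 3 @ $19.60 = $7,327.05
Total COGS = $6,703.20 + $5,830.40 + $7,327.05 = $19,860.65
Ending inventory: 203 @ $17.75 + 231 @ $22.30 + 32 @ $19.60 = $9,381.75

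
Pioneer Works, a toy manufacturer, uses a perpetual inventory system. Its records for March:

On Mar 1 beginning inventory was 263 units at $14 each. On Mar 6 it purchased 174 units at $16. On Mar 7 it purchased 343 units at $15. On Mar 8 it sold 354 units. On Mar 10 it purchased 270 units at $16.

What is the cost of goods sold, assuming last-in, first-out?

Mar 8, 354 sold [LIFO — newest first]: 343 @ $15 + 11 @ $16 = $5,321
Ending inventory: 263 @ $14 + 163 @ $16 + 270 @ $16 = $10,610
Check: goods available $15,931 = COGS $5,321 + ending $10,610

COGS = $5,321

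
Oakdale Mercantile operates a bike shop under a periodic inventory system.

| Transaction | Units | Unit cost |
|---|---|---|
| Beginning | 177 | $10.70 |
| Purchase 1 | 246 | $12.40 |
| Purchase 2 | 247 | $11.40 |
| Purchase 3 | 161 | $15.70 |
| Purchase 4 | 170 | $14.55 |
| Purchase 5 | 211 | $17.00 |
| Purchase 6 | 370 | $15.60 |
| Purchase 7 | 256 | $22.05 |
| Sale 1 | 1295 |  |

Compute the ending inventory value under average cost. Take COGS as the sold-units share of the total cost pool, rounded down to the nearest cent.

Sale 1, sell 1295: 1295/1838 × $27,765.10 → $19,562.46
Ending inventory (cost pool remaining) = $8,202.64
Check: goods available $27,765.10 = COGS $19,562.46 + ending $8,202.64

Ending inventory = $8,202.64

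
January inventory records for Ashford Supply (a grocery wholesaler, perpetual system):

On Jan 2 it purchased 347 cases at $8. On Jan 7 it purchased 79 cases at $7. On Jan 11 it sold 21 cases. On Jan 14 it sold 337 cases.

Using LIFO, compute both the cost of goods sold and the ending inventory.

COGS = $2,785; ending inventory = $544

Jan 11, 21 sold [LIFO — newest first]: 21 @ $7 = $147
Jan 14, 337 sold [LIFO — newest first]: 58 @ $7 + 279 @ $8 = $2,638
Total COGS = $147 + $2,638 = $2,785
Ending inventory: 68 @ $8 = $544
Check: goods available $3,329 = COGS $2,785 + ending $544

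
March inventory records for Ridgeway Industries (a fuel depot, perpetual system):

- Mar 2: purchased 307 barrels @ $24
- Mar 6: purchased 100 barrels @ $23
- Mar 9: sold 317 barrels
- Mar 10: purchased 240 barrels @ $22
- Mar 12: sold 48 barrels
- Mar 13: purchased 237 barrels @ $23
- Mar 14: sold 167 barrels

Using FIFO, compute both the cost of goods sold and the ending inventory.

Mar 9, 317 sold [FIFO — oldest first]: 307 @ $24 + 10 @ $23 = $7,598
Mar 12, 48 sold [FIFO — oldest first]: 48 @ $23 = $1,104
Mar 14, 167 sold [FIFO — oldest first]: 42 @ $23 + 125 @ $22 = $3,716
Total COGS = $7,598 + $1,104 + $3,716 = $12,418
Ending inventory: 115 @ $22 + 237 @ $23 = $7,981

COGS = $12,418; ending inventory = $7,981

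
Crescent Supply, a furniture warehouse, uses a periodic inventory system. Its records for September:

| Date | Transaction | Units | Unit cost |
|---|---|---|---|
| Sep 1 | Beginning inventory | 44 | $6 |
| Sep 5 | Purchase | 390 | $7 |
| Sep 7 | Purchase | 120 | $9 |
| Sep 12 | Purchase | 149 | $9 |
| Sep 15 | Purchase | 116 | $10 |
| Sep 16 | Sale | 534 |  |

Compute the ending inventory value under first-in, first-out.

Ending inventory = $2,681

Sep 16, 534 sold [FIFO — oldest first]: 44 @ $6 + 390 @ $7 + 100 @ $9 = $3,894
Ending inventory: 20 @ $9 + 149 @ $9 + 116 @ $10 = $2,681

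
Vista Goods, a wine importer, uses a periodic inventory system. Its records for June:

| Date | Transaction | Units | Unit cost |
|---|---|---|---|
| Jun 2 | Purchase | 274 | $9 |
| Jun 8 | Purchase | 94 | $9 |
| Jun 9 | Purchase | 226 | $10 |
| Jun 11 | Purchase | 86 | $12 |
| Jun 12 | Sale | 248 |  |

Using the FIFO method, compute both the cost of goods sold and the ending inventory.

Jun 12, 248 sold [FIFO — oldest first]: 248 @ $9 = $2,232
Ending inventory: 26 @ $9 + 94 @ $9 + 226 @ $10 + 86 @ $12 = $4,372
Check: goods available $6,604 = COGS $2,232 + ending $4,372

COGS = $2,232; ending inventory = $4,372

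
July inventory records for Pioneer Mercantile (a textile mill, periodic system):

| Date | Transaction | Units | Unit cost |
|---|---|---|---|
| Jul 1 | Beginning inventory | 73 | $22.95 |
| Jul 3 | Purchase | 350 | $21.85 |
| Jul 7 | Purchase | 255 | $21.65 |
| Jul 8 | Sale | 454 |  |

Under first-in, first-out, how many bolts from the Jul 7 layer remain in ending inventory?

Jul 8, 454 sold [FIFO — oldest first]: 73 @ $22.95 + 350 @ $21.85 + 31 @ $21.65 = $9,994.00
Ending inventory: 224 @ $21.65 = $4,849.60
Check: goods available $14,843.60 = COGS $9,994.00 + ending $4,849.60

224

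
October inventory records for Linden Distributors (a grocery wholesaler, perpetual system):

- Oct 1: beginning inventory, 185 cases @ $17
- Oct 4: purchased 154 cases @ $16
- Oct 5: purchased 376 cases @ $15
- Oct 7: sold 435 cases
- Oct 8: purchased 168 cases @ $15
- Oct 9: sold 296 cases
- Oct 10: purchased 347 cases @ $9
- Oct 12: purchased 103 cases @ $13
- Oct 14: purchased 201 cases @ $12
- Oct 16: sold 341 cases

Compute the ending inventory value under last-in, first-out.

Ending inventory = $5,374

Oct 7, 435 sold [LIFO — newest first]: 376 @ $15 + 59 @ $16 = $6,584
Oct 9, 296 sold [LIFO — newest first]: 168 @ $15 + 95 @ $16 + 33 @ $17 = $4,601
Oct 16, 341 sold [LIFO — newest first]: 201 @ $12 + 103 @ $13 + 37 @ $9 = $4,084
Total COGS = $6,584 + $4,601 + $4,084 = $15,269
Ending inventory: 152 @ $17 + 310 @ $9 = $5,374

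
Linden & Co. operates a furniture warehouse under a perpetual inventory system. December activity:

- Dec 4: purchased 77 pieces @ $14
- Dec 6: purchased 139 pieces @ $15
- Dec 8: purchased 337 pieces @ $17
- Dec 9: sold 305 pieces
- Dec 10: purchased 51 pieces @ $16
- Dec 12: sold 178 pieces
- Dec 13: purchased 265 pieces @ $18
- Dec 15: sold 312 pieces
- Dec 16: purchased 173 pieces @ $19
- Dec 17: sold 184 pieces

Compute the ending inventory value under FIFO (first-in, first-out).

Ending inventory = $1,197

Dec 9, 305 sold [FIFO — oldest first]: 77 @ $14 + 139 @ $15 + 89 @ $17 = $4,676
Dec 12, 178 sold [FIFO — oldest first]: 178 @ $17 = $3,026
Dec 15, 312 sold [FIFO — oldest first]: 70 @ $17 + 51 @ $16 + 191 @ $18 = $5,444
Dec 17, 184 sold [FIFO — oldest first]: 74 @ $18 + 110 @ $19 = $3,422
Total COGS = $4,676 + $3,026 + $5,444 + $3,422 = $16,568
Ending inventory: 63 @ $19 = $1,197
Check: goods available $17,765 = COGS $16,568 + ending $1,197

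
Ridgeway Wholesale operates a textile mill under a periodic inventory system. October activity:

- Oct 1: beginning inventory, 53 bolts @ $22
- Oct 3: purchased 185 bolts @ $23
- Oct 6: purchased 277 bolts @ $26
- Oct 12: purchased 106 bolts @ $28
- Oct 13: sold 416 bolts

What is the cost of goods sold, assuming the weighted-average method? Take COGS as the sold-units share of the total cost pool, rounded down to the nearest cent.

Oct 13, sell 416: 416/621 × $15,591.00 → $10,444.21
Ending inventory (cost pool remaining) = $5,146.79
Check: goods available $15,591.00 = COGS $10,444.21 + ending $5,146.79

COGS = $10,444.21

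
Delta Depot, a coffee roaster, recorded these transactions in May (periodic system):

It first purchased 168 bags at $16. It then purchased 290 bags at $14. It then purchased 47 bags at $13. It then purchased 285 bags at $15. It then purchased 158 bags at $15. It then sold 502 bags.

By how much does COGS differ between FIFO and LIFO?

FIFO COGS: 168 @ $16 + 290 @ $14 + 44 @ $13 = $7,320
LIFO COGS: 158 @ $15 + 285 @ $15 + 47 @ $13 + 12 @ $14 = $7,424
Difference = |$7,320 − $7,424| = $104

$104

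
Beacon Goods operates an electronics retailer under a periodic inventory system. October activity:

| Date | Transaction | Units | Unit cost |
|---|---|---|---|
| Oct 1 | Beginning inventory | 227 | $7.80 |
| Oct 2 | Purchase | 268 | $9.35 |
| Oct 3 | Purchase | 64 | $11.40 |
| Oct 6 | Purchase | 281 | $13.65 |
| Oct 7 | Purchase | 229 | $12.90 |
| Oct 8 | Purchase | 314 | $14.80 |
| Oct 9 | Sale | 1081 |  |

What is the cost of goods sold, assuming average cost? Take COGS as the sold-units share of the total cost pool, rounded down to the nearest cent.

Oct 9, sell 1081: 1081/1383 × $16,442.95 → $12,852.37
Ending inventory (cost pool remaining) = $3,590.58

COGS = $12,852.37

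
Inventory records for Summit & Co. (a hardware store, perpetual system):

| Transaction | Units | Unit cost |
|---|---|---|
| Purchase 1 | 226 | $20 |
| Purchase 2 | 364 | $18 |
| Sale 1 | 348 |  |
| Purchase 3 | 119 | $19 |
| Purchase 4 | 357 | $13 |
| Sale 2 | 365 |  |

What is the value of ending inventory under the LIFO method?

Ending inventory = $6,917

Sale 1 (348) [LIFO — newest first]: 348 @ $18 = $6,264
Sale 2 (365) [LIFO — newest first]: 357 @ $13 + 8 @ $19 = $4,793
Total COGS = $6,264 + $4,793 = $11,057
Ending inventory: 226 @ $20 + 16 @ $18 + 111 @ $19 = $6,917
Check: goods available $17,974 = COGS $11,057 + ending $6,917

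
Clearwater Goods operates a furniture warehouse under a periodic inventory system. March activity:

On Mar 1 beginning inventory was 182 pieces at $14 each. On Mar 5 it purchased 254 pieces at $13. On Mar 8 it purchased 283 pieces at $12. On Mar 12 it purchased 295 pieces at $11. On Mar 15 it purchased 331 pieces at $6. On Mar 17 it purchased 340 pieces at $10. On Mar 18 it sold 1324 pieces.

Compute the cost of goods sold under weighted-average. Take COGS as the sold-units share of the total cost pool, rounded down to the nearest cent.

Mar 18, sell 1324: 1324/1685 × $17,877.00 → $14,046.97
Ending inventory (cost pool remaining) = $3,830.03

COGS = $14,046.97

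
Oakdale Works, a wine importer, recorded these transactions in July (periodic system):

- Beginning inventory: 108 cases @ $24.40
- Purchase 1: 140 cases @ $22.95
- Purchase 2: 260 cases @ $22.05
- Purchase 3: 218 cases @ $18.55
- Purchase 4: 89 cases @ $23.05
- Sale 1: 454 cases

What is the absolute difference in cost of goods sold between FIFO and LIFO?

FIFO COGS: 108 @ $24.40 + 140 @ $22.95 + 206 @ $22.05 = $10,390.50
LIFO COGS: 89 @ $23.05 + 218 @ $18.55 + 147 @ $22.05 = $9,336.70
Difference = |$10,390.50 − $9,336.70| = $1,053.80

$1,053.80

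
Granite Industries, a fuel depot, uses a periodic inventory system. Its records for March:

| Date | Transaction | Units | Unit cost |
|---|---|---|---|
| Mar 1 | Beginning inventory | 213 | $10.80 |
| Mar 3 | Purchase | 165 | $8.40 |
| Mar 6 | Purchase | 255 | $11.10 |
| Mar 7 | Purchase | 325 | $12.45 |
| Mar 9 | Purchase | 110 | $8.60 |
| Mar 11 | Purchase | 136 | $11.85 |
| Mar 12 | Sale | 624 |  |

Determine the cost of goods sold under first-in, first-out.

Mar 12, 624 sold [FIFO — oldest first]: 213 @ $10.80 + 165 @ $8.40 + 246 @ $11.10 = $6,417.00
Ending inventory: 9 @ $11.10 + 325 @ $12.45 + 110 @ $8.60 + 136 @ $11.85 = $6,703.75

COGS = $6,417.00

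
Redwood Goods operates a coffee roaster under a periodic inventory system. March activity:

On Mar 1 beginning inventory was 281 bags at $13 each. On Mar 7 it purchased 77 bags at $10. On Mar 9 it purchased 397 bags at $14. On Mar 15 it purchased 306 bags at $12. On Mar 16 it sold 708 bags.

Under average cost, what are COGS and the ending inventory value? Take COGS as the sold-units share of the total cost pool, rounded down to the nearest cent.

COGS = $9,110.57; ending inventory = $4,542.43

Mar 16, sell 708: 708/1061 × $13,653.00 → $9,110.57
Ending inventory (cost pool remaining) = $4,542.43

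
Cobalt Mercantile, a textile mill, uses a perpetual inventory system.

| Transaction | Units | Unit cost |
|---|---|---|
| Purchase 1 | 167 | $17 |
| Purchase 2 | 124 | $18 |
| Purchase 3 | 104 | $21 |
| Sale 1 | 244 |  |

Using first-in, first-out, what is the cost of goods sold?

Sale 1 (244) [FIFO — oldest first]: 167 @ $17 + 77 @ $18 = $4,225
Ending inventory: 47 @ $18 + 104 @ $21 = $3,030

COGS = $4,225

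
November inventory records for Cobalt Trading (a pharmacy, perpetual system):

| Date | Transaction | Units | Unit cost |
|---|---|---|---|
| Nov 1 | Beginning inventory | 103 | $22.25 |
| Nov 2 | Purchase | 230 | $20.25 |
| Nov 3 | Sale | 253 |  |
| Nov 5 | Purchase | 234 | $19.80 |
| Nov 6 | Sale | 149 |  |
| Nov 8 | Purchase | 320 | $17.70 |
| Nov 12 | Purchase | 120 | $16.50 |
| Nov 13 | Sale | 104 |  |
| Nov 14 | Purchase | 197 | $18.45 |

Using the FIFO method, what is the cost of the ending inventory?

Ending inventory = $12,486.45

Nov 3, 253 sold [FIFO — oldest first]: 103 @ $22.25 + 150 @ $20.25 = $5,329.25
Nov 6, 149 sold [FIFO — oldest first]: 80 @ $20.25 + 69 @ $19.80 = $2,986.20
Nov 13, 104 sold [FIFO — oldest first]: 104 @ $19.80 = $2,059.20
Total COGS = $5,329.25 + $2,986.20 + $2,059.20 = $10,374.65
Ending inventory: 61 @ $19.80 + 320 @ $17.70 + 120 @ $16.50 + 197 @ $18.45 = $12,486.45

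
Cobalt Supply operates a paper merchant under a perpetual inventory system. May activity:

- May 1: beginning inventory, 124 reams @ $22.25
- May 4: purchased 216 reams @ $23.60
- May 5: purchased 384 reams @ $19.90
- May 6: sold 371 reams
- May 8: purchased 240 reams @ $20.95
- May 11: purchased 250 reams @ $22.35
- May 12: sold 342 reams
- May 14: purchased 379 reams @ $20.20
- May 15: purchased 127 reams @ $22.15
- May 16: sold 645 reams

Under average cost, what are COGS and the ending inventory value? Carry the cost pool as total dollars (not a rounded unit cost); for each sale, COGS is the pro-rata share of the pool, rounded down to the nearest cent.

COGS = $28,936.85; ending inventory = $7,645.70

After May 1: 124 on hand, pool $2,759.00 (≈ $22.2500 each)
After May 4: 340 on hand, pool $7,856.60 (≈ $23.1076 each)
After May 5: 724 on hand, pool $15,498.20 (≈ $21.4064 each)
May 6, sell 371: 371/724 × $15,498.20 → $7,941.75
After May 8: 593 on hand, pool $12,584.45 (≈ $21.2217 each)
After May 11: 843 on hand, pool $18,171.95 (≈ $21.5563 each)
May 12, sell 342: 342/843 × $18,171.95 → $7,372.25
After May 14: 880 on hand, pool $18,455.50 (≈ $20.9722 each)
After May 15: 1007 on hand, pool $21,268.55 (≈ $21.1207 each)
May 16, sell 645: 645/1007 × $21,268.55 → $13,622.85
Total COGS = $7,941.75 + $7,372.25 + $13,622.85 = $28,936.85
Ending inventory (cost pool remaining) = $7,645.70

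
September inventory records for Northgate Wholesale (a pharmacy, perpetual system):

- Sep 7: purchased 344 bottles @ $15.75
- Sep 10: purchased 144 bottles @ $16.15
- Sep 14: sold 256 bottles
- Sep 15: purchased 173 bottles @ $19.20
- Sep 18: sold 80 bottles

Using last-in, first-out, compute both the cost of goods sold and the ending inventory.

COGS = $5,625.60; ending inventory = $5,439.60

Sep 14, 256 sold [LIFO — newest first]: 144 @ $16.15 + 112 @ $15.75 = $4,089.60
Sep 18, 80 sold [LIFO — newest first]: 80 @ $19.20 = $1,536.00
Total COGS = $4,089.60 + $1,536.00 = $5,625.60
Ending inventory: 232 @ $15.75 + 93 @ $19.20 = $5,439.60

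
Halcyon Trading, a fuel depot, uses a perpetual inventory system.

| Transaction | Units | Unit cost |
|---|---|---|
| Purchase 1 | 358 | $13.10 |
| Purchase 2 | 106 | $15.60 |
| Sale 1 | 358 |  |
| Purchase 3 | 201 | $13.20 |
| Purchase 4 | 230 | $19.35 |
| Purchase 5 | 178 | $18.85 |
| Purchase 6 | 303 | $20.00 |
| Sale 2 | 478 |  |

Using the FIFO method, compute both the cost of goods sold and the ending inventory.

Sale 1 (358) [FIFO — oldest first]: 358 @ $13.10 = $4,689.80
Sale 2 (478) [FIFO — oldest first]: 106 @ $15.60 + 201 @ $13.20 + 171 @ $19.35 = $7,615.65
Total COGS = $4,689.80 + $7,615.65 = $12,305.45
Ending inventory: 59 @ $19.35 + 178 @ $18.85 + 303 @ $20.00 = $10,556.95

COGS = $12,305.45; ending inventory = $10,556.95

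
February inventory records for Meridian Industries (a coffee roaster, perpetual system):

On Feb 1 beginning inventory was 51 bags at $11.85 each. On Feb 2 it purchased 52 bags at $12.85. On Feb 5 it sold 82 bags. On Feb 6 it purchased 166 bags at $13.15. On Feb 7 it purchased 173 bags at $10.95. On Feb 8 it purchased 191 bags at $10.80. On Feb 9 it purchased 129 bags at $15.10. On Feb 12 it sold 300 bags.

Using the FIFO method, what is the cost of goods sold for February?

Feb 5, 82 sold [FIFO — oldest first]: 51 @ $11.85 + 31 @ $12.85 = $1,002.70
Feb 12, 300 sold [FIFO — oldest first]: 21 @ $12.85 + 166 @ $13.15 + 113 @ $10.95 = $3,690.10
Total COGS = $1,002.70 + $3,690.10 = $4,692.80
Ending inventory: 60 @ $10.95 + 191 @ $10.80 + 129 @ $15.10 = $4,667.70
Check: goods available $9,360.50 = COGS $4,692.80 + ending $4,667.70

COGS = $4,692.80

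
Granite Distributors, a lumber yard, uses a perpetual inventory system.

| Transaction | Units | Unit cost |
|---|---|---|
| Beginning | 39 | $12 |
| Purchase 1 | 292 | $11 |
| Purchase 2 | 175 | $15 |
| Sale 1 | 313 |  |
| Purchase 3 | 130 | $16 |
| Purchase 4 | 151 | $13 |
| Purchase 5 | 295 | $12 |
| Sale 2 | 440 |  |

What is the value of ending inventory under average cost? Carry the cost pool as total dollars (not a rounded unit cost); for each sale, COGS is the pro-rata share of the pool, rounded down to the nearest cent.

After Beginning: 39 on hand, pool $468.00 (≈ $12.0000 each)
After Purchase 1: 331 on hand, pool $3,680.00 (≈ $11.1178 each)
After Purchase 2: 506 on hand, pool $6,305.00 (≈ $12.4605 each)
Sale 1, sell 313: 313/506 × $6,305.00 → $3,900.12
After Purchase 3: 323 on hand, pool $4,484.88 (≈ $13.8851 each)
After Purchase 4: 474 on hand, pool $6,447.88 (≈ $13.6031 each)
After Purchase 5: 769 on hand, pool $9,987.88 (≈ $12.9881 each)
Sale 2, sell 440: 440/769 × $9,987.88 → $5,714.78
Total COGS = $3,900.12 + $5,714.78 = $9,614.90
Ending inventory (cost pool remaining) = $4,273.10
Check: goods available $13,888.00 = COGS $9,614.90 + ending $4,273.10

Ending inventory = $4,273.10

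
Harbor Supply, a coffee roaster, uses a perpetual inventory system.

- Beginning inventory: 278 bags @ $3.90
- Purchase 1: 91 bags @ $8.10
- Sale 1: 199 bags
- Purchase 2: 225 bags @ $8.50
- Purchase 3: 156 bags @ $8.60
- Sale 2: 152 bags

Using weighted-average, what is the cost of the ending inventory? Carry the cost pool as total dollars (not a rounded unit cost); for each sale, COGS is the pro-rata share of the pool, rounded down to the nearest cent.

After Beginning: 278 on hand, pool $1,084.20 (≈ $3.9000 each)
After Purchase 1: 369 on hand, pool $1,821.30 (≈ $4.9358 each)
Sale 1, sell 199: 199/369 × $1,821.30 → $982.21
After Purchase 2: 395 on hand, pool $2,751.59 (≈ $6.9661 each)
After Purchase 3: 551 on hand, pool $4,093.19 (≈ $7.4287 each)
Sale 2, sell 152: 152/551 × $4,093.19 → $1,129.15
Total COGS = $982.21 + $1,129.15 = $2,111.36
Ending inventory (cost pool remaining) = $2,964.04
Check: goods available $5,075.40 = COGS $2,111.36 + ending $2,964.04

Ending inventory = $2,964.04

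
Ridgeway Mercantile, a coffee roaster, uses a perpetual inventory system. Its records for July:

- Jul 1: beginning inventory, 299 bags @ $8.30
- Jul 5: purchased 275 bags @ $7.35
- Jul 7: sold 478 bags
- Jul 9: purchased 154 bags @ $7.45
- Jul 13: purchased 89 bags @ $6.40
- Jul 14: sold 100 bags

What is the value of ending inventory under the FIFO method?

Ending inventory = $1,687.10

Jul 7, 478 sold [FIFO — oldest first]: 299 @ $8.30 + 179 @ $7.35 = $3,797.35
Jul 14, 100 sold [FIFO — oldest first]: 96 @ $7.35 + 4 @ $7.45 = $735.40
Total COGS = $3,797.35 + $735.40 = $4,532.75
Ending inventory: 150 @ $7.45 + 89 @ $6.40 = $1,687.10
Check: goods available $6,219.85 = COGS $4,532.75 + ending $1,687.10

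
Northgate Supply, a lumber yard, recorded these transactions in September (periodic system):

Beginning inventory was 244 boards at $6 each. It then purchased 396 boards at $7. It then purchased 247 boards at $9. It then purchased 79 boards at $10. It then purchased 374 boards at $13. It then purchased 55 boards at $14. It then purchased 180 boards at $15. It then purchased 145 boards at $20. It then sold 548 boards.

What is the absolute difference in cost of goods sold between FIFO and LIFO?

$4,962

FIFO COGS: 244 @ $6 + 304 @ $7 = $3,592
LIFO COGS: 145 @ $20 + 180 @ $15 + 55 @ $14 + 168 @ $13 = $8,554
Difference = |$3,592 − $8,554| = $4,962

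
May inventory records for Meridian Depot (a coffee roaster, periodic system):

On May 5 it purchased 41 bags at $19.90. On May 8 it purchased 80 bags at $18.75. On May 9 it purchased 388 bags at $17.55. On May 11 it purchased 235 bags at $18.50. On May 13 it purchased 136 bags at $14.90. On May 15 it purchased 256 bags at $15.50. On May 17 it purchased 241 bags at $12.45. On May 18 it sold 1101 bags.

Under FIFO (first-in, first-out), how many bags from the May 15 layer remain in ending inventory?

May 18, 1101 sold [FIFO — oldest first]: 41 @ $19.90 + 80 @ $18.75 + 388 @ $17.55 + 235 @ $18.50 + 136 @ $14.90 + 221 @ $15.50 = $18,924.70
Ending inventory: 35 @ $15.50 + 241 @ $12.45 = $3,542.95
Check: goods available $22,467.65 = COGS $18,924.70 + ending $3,542.95

35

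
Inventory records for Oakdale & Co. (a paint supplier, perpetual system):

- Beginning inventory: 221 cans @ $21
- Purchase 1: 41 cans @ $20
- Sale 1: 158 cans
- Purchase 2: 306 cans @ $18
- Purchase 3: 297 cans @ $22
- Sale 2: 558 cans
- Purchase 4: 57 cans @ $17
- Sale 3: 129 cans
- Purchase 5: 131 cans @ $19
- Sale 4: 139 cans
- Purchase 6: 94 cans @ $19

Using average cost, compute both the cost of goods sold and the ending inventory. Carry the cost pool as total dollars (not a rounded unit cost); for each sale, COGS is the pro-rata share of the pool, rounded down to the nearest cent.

COGS = $19,643.83; ending inventory = $3,103.17

After Beginning: 221 on hand, pool $4,641.00 (≈ $21.0000 each)
After Purchase 1: 262 on hand, pool $5,461.00 (≈ $20.8435 each)
Sale 1, sell 158: 158/262 × $5,461.00 → $3,293.27
After Purchase 2: 410 on hand, pool $7,675.73 (≈ $18.7213 each)
After Purchase 3: 707 on hand, pool $14,209.73 (≈ $20.0986 each)
Sale 2, sell 558: 558/707 × $14,209.73 → $11,215.03
After Purchase 4: 206 on hand, pool $3,963.70 (≈ $19.2413 each)
Sale 3, sell 129: 129/206 × $3,963.70 → $2,482.12
After Purchase 5: 208 on hand, pool $3,970.58 (≈ $19.0893 each)
Sale 4, sell 139: 139/208 × $3,970.58 → $2,653.41
After Purchase 6: 163 on hand, pool $3,103.17 (≈ $19.0379 each)
Total COGS = $3,293.27 + $11,215.03 + $2,482.12 + $2,653.41 = $19,643.83
Ending inventory (cost pool remaining) = $3,103.17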